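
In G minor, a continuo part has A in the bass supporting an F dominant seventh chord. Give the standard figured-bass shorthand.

A is the third of F dominant seventh, so the chord is in first inversion.
A seventh chord in first inversion is figured 6/5/3, conventionally abbreviated 6/5.

6/5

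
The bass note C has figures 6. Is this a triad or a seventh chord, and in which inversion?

triad, first inversion

6 is shorthand for 6/3.
Intervals of 6/3 above the bass form a triad; the bass is the third, so this is first inversion.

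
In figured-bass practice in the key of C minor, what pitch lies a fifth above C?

Counting 4 letter steps above C lands on G; in C minor, that letter is G.

G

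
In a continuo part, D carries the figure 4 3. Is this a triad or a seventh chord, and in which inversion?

4 3 is shorthand for 6/4/3.
Intervals of 6/4/3 above the bass form a seventh chord; the bass is the fifth, so this is second inversion.

seventh chord, second inversion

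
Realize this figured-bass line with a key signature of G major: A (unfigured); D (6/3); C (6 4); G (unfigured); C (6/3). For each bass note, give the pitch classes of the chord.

A, C, E | D, F#, B | C, F#, A | G, B, D | C, E, A

A (5/3): A, C, E.
D (6/3): D, F#, B.
C (6/4): C, F#, A.
G (5/3): G, B, D.
C (6/3): C, E, A.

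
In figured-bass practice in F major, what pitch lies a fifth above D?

Counting 4 letter steps above D lands on A; in F major, that letter is A.

A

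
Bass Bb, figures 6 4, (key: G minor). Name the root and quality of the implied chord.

The figures 6 4 indicate a triad in second inversion.
In second inversion the root lies a fourth above the bass: a fourth above Bb in G minor is Eb.
The chord tones are Bb, Eb, G, giving Eb major.

Eb major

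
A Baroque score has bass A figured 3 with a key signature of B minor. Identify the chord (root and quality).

The figures 3 indicate a triad in root position.
In root position the bass is the root, so the root is A.
The chord tones are A, C#, E, giving A major.

A major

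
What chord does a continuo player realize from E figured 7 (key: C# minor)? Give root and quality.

E major seventh

The figures 7 indicate a seventh chord in root position.
In root position the bass is the root, so the root is E.
The chord tones are E, G#, B, D#, giving E major seventh.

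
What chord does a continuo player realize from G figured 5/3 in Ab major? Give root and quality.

The figures 5/3 indicate a triad in root position.
In root position the bass is the root, so the root is G.
The chord tones are G, Bb, Db, giving G diminished.

G diminished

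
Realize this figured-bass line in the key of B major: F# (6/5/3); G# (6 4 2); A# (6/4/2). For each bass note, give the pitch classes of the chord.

F# (6/5/3): F#, A#, C#, D#.
G# (6/4/2): G#, A#, C#, E.
A# (6/4/2): A#, B, D#, F#.

F#, A#, C#, D# | G#, A#, C#, E | A#, B, D#, F#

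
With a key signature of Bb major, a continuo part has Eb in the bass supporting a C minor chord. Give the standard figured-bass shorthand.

6

Eb is the third of C minor, so the chord is in first inversion.
A triad in first inversion is figured 6/3, conventionally abbreviated 6.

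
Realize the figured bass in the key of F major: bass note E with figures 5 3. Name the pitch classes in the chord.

A third above E in this key is G.
A fifth above E in this key is Bb.
Together with the bass E, this spells E diminished in root position.

E, G, Bb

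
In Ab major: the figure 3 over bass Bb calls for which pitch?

Db

Counting 2 letter steps above Bb lands on D; in Ab major, that letter is Db.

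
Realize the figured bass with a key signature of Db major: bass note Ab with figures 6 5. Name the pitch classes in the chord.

The written figures 6 5 are shorthand for 6/5/3: the 3 is implied.
A third above Ab in this key is C.
A fifth above Ab in this key is Eb.
A sixth above Ab in this key is F.
Together with the bass Ab, this spells F minor seventh in first inversion.

Ab, C, Eb, F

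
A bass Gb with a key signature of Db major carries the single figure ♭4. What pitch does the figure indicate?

Counting 3 letter steps above Gb lands on C; in Db major, that letter is C.
The b4 figure lowers it a semitone, giving Cb.

Cb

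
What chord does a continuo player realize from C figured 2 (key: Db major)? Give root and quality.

The figures 2 indicate a seventh chord in third inversion.
In third inversion the root lies a second above the bass: a second above C in Db major is Db.
The chord tones are C, Db, F, Ab, giving Db major seventh.

Db major seventh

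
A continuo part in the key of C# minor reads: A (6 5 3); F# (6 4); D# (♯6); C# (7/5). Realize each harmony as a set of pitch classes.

A (6/5/3): A, C#, E, F#.
F# (6/4): F#, B, D#.
D# (#6/3): D#, F#, B#.
C# (7/5/3): C#, E, G#, B.

A, C#, E, F# | F#, B, D# | D#, F#, B# | C#, E, G#, B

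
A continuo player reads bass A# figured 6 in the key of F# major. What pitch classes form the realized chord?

A#, C#, F#

The written figures 6 are shorthand for 6/3: the 3 is implied.
A third above A# in this key is C#.
A sixth above A# in this key is F#.
Together with the bass A#, this spells F# major in first inversion.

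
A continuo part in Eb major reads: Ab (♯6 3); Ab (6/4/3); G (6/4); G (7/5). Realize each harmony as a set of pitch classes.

Ab (#6/3): Ab, C, F#.
Ab (6/4/3): Ab, C, D, F.
G (6/4): G, C, Eb.
G (7/5/3): G, Bb, D, F.

Ab, C, F# | Ab, C, D, F | G, C, Eb | G, Bb, D, F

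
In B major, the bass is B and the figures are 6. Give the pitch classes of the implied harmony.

The written figures 6 are shorthand for 6/3: the 3 is implied.
A third above B in this key is D#.
A sixth above B in this key is G#.
Together with the bass B, this spells G# minor in first inversion.

B, D#, G#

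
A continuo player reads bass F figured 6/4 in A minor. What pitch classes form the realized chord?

F, B, D

A fourth above F in this key is B.
A sixth above F in this key is D.
Together with the bass F, this spells B diminished in second inversion.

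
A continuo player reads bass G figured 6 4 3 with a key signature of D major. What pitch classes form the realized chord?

A third above G in this key is B.
A fourth above G in this key is C#.
A sixth above G in this key is E.
Together with the bass G, this spells C# half-diminished seventh in second inversion.

G, B, C#, E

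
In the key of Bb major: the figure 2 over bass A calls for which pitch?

Bb

Counting 1 letter step above A lands on B; in Bb major, that letter is Bb.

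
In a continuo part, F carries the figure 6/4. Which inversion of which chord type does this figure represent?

Intervals of 6/4 above the bass form a triad; the bass is the fifth, so this is second inversion.

triad, second inversion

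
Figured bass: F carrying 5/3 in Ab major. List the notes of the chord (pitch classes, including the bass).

F, Ab, C

A third above F in this key is Ab.
A fifth above F in this key is C.
Together with the bass F, this spells F minor in root position.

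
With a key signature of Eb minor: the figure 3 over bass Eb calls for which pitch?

Counting 2 letter steps above Eb lands on G; in Eb minor, that letter is Gb.

Gb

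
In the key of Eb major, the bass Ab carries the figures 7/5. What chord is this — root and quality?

The figures 7/5 indicate a seventh chord in root position.
In root position the bass is the root, so the root is Ab.
The chord tones are Ab, C, Eb, G, giving Ab major seventh.

Ab major seventh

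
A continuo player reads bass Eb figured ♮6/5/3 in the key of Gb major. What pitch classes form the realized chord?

Eb, Gb, Bb, C

A third above Eb in this key is Gb.
A fifth above Eb in this key is Bb.
A sixth above Eb in this key is Cb, made natural (C) by the ♮ figure.
Together with the bass Eb, this spells C half-diminished seventh in first inversion.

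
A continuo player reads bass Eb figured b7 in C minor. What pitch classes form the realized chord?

The written figures b7 are shorthand for 7/5/3: the 5/3 are implied.
A third above Eb in this key is G.
A fifth above Eb in this key is Bb.
A seventh above Eb in this key is D, lowered to Db by the flat.
Together with the bass Eb, this spells Eb dominant seventh in root position.

Eb, G, Bb, Db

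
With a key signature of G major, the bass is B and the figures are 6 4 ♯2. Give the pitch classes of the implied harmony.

A second above B in this key is C, raised to C# by the sharp.
A fourth above B in this key is E.
A sixth above B in this key is G.
Together with the bass B, this spells C# half-diminished seventh in third inversion.

B, C#, E, G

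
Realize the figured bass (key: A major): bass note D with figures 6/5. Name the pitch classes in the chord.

D, F#, A, B

The written figures 6/5 are shorthand for 6/5/3: the 3 is implied.
A third above D in this key is F#.
A fifth above D in this key is A.
A sixth above D in this key is B.
Together with the bass D, this spells B minor seventh in first inversion.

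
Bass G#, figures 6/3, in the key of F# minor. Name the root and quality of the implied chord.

The figures 6/3 indicate a triad in first inversion.
In first inversion the root lies a sixth above the bass: a sixth above G# in F# minor is E.
The chord tones are G#, B, E, giving E major.

E major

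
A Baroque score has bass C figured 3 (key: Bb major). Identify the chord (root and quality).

The figures 3 indicate a triad in root position.
In root position the bass is the root, so the root is C.
The chord tones are C, Eb, G, giving C minor.

C minor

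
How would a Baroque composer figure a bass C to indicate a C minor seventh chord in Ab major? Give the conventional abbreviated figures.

C is the root of C minor seventh, so the chord is in root position.
A seventh chord in root position is figured 7/5/3, conventionally abbreviated 7.

7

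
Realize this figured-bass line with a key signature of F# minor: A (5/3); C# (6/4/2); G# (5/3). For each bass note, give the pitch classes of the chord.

A, C#, E | C#, D, F#, A | G#, B, D

A (5/3): A, C#, E.
C# (6/4/2): C#, D, F#, A.
G# (5/3): G#, B, D.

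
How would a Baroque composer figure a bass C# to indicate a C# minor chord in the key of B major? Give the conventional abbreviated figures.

no figures

C# is the root of C# minor, so the chord is in root position.
A triad in root position is figured 5/3, conventionally abbreviated (no figures — root-position triad).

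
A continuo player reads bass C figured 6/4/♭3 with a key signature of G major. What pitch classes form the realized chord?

C, Eb, F#, A

A third above C in this key is E, lowered to Eb by the flat.
A fourth above C in this key is F#.
A sixth above C in this key is A.
Together with the bass C, this spells F# diminished seventh in second inversion.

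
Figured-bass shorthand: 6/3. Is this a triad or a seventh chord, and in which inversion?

triad, first inversion

Intervals of 6/3 above the bass form a triad; the bass is the third, so this is first inversion.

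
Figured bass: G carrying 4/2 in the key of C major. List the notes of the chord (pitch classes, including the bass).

G, A, C, E

The written figures 4/2 are shorthand for 6/4/2: the 6 is implied.
A second above G in this key is A.
A fourth above G in this key is C.
A sixth above G in this key is E.
Together with the bass G, this spells A minor seventh in third inversion.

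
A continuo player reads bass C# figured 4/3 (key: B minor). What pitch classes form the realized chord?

The written figures 4/3 are shorthand for 6/4/3: the 6 is implied.
A third above C# in this key is E.
A fourth above C# in this key is F#.
A sixth above C# in this key is A.
Together with the bass C#, this spells F# minor seventh in second inversion.

C#, E, F#, A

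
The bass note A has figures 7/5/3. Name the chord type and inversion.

seventh chord, root position

Intervals of 7/5/3 above the bass form a seventh chord; the bass is the root, so this is root position.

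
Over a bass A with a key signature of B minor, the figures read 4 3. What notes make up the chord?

The written figures 4 3 are shorthand for 6/4/3: the 6 is implied.
A third above A in this key is C#.
A fourth above A in this key is D.
A sixth above A in this key is F#.
Together with the bass A, this spells D major seventh in second inversion.

A, C#, D, F#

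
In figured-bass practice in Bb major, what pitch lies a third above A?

C

Counting 2 letter steps above A lands on C; in Bb major, that letter is C.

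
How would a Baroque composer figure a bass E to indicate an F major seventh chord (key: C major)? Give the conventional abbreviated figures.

E is the seventh of F major seventh, so the chord is in third inversion.
A seventh chord in third inversion is figured 6/4/2, conventionally abbreviated 4/2.

4/2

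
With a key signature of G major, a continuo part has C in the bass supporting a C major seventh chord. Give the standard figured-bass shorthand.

7

C is the root of C major seventh, so the chord is in root position.
A seventh chord in root position is figured 7/5/3, conventionally abbreviated 7.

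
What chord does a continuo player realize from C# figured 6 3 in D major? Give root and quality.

The figures 6 3 indicate a triad in first inversion.
In first inversion the root lies a sixth above the bass: a sixth above C# in D major is A.
The chord tones are C#, E, A, giving A major.

A major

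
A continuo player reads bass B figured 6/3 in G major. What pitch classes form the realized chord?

A third above B in this key is D.
A sixth above B in this key is G.
Together with the bass B, this spells G major in first inversion.

B, D, G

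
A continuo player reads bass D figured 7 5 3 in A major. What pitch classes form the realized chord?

D, F#, A, C#

A third above D in this key is F#.
A fifth above D in this key is A.
A seventh above D in this key is C#.
Together with the bass D, this spells D major seventh in root position.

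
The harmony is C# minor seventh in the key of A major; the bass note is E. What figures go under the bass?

6/5

E is the third of C# minor seventh, so the chord is in first inversion.
A seventh chord in first inversion is figured 6/5/3, conventionally abbreviated 6/5.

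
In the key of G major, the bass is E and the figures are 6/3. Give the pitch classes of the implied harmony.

A third above E in this key is G.
A sixth above E in this key is C.
Together with the bass E, this spells C major in first inversion.

E, G, C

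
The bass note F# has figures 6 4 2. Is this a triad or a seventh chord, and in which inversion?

seventh chord, third inversion

Intervals of 6/4/2 above the bass form a seventh chord; the bass is the seventh, so this is third inversion.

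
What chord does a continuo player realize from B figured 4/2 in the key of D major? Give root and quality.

C# half-diminished seventh

The figures 4/2 indicate a seventh chord in third inversion.
In third inversion the root lies a second above the bass: a second above B in D major is C#.
The chord tones are B, C#, E, G, giving C# half-diminished seventh.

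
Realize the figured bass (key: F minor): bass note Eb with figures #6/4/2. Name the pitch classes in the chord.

A second above Eb in this key is F.
A fourth above Eb in this key is Ab.
A sixth above Eb in this key is C, raised to C# by the sharp.

Eb, F, Ab, C#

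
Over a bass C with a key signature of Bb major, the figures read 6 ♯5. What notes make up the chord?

C, Eb, G#, A

The written figures 6 ♯5 are shorthand for 6/5/3: the 3 is implied.
A third above C in this key is Eb.
A fifth above C in this key is G, raised to G# by the sharp.
A sixth above C in this key is A.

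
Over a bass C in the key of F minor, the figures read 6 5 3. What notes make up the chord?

A third above C in this key is Eb.
A fifth above C in this key is G.
A sixth above C in this key is Ab.
Together with the bass C, this spells Ab major seventh in first inversion.

C, Eb, G, Ab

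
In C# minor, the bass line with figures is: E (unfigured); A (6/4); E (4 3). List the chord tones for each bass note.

E, G#, B | A, D#, F# | E, G#, A, C#

E (5/3): E, G#, B.
A (6/4): A, D#, F#.
E (6/4/3): E, G#, A, C#.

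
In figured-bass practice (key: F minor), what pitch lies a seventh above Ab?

G

Counting 6 letter steps above Ab lands on G; in F minor, that letter is G.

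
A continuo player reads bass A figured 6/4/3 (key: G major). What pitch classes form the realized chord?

A, C, D, F#

A third above A in this key is C.
A fourth above A in this key is D.
A sixth above A in this key is F#.
Together with the bass A, this spells D dominant seventh in second inversion.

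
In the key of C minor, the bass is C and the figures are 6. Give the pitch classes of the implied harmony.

The written figures 6 are shorthand for 6/3: the 3 is implied.
A third above C in this key is Eb.
A sixth above C in this key is Ab.
Together with the bass C, this spells Ab major in first inversion.

C, Eb, Ab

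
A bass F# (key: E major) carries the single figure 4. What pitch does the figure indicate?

B

Counting 3 letter steps above F# lands on B; in E major, that letter is B.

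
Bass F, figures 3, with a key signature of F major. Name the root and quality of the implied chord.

The figures 3 indicate a triad in root position.
In root position the bass is the root, so the root is F.
The chord tones are F, A, C, giving F major.

F major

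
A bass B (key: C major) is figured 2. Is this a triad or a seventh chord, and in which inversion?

seventh chord, third inversion

2 is shorthand for 6/4/2.
Intervals of 6/4/2 above the bass form a seventh chord; the bass is the seventh, so this is third inversion.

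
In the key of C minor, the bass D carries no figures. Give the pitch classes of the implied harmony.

D, F, Ab

An unfigured bass implies 5/3.
A third above D in this key is F.
A fifth above D in this key is Ab.
Together with the bass D, this spells D diminished in root position.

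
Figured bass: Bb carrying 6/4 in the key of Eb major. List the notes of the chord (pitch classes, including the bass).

Bb, Eb, G

A fourth above Bb in this key is Eb.
A sixth above Bb in this key is G.
Together with the bass Bb, this spells Eb major in second inversion.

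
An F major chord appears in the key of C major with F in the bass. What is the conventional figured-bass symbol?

no figures

F is the root of F major, so the chord is in root position.
A triad in root position is figured 5/3, conventionally abbreviated (no figures — root-position triad).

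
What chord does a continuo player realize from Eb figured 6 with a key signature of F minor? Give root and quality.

The figures 6 indicate a triad in first inversion.
In first inversion the root lies a sixth above the bass: a sixth above Eb in F minor is C.
The chord tones are Eb, G, C, giving C minor.

C minor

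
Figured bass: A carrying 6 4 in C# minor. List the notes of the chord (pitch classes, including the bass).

A fourth above A in this key is D#.
A sixth above A in this key is F#.
Together with the bass A, this spells D# diminished in second inversion.

A, D#, F#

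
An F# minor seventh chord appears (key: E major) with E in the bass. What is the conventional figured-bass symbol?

4/2

E is the seventh of F# minor seventh, so the chord is in third inversion.
A seventh chord in third inversion is figured 6/4/2, conventionally abbreviated 4/2.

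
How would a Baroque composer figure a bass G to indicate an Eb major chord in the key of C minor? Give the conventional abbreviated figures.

6

G is the third of Eb major, so the chord is in first inversion.
A triad in first inversion is figured 6/3, conventionally abbreviated 6.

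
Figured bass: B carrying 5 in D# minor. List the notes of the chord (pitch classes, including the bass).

B, D#, F#

The written figures 5 are shorthand for 5/3: the 3 is implied.
A third above B in this key is D#.
A fifth above B in this key is F#.
Together with the bass B, this spells B major in root position.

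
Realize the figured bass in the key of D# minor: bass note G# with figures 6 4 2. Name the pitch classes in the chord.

A second above G# in this key is A#.
A fourth above G# in this key is C#.
A sixth above G# in this key is E#.
Together with the bass G#, this spells A# minor seventh in third inversion.

G#, A#, C#, E#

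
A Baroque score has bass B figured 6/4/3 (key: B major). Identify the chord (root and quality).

The figures 6/4/3 indicate a seventh chord in second inversion.
In second inversion the root lies a fourth above the bass: a fourth above B in B major is E.
The chord tones are B, D#, E, G#, giving E major seventh.

E major seventh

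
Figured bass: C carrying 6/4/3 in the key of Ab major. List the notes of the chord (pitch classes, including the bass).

C, Eb, F, Ab

A third above C in this key is Eb.
A fourth above C in this key is F.
A sixth above C in this key is Ab.
Together with the bass C, this spells F minor seventh in second inversion.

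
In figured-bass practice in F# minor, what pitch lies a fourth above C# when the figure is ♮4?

F

Counting 3 letter steps above C# lands on F; in F# minor, that letter is F#.
The ♮4 figure makes it natural, giving F.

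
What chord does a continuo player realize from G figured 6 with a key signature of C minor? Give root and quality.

Eb major

The figures 6 indicate a triad in first inversion.
In first inversion the root lies a sixth above the bass: a sixth above G in C minor is Eb.
The chord tones are G, Bb, Eb, giving Eb major.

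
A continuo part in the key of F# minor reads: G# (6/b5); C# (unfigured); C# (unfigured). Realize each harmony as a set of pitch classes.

G#, B, Db, E | C#, E, G# | C#, E, G#

G# (6/b5/3): G#, B, Db, E.
C# (5/3): C#, E, G#.
C# (5/3): C#, E, G#.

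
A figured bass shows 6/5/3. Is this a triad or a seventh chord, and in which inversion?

seventh chord, first inversion

Intervals of 6/5/3 above the bass form a seventh chord; the bass is the third, so this is first inversion.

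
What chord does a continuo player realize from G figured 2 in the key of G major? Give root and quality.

The figures 2 indicate a seventh chord in third inversion.
In third inversion the root lies a second above the bass: a second above G in G major is A.
The chord tones are G, A, C, E, giving A minor seventh.

A minor seventh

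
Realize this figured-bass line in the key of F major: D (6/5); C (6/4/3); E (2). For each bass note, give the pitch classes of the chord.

D, F, A, Bb | C, E, F, A | E, F, A, C

D (6/5/3): D, F, A, Bb.
C (6/4/3): C, E, F, A.
E (6/4/2): E, F, A, C.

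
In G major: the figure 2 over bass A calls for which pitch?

Counting 1 letter step above A lands on B; in G major, that letter is B.

B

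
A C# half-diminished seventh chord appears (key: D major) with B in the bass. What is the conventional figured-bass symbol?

B is the seventh of C# half-diminished seventh, so the chord is in third inversion.
A seventh chord in third inversion is figured 6/4/2, conventionally abbreviated 4/2.

4/2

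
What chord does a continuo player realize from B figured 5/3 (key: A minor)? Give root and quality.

The figures 5/3 indicate a triad in root position.
In root position the bass is the root, so the root is B.
The chord tones are B, D, F, giving B diminished.

B diminished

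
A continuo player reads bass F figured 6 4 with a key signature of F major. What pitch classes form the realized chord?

F, Bb, D

A fourth above F in this key is Bb.
A sixth above F in this key is D.
Together with the bass F, this spells Bb major in second inversion.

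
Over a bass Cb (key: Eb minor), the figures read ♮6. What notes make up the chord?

The written figures ♮6 are shorthand for 6/3: the 3 is implied.
A third above Cb in this key is Eb.
A sixth above Cb in this key is Ab, made natural (A) by the ♮ figure.

Cb, Eb, A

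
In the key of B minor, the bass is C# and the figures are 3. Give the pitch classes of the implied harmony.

C#, E, G

The written figures 3 are shorthand for 5/3: the 5 is implied.
A third above C# in this key is E.
A fifth above C# in this key is G.
Together with the bass C#, this spells C# diminished in root position.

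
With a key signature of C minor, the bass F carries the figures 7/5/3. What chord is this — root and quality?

The figures 7/5/3 indicate a seventh chord in root position.
In root position the bass is the root, so the root is F.
The chord tones are F, Ab, C, Eb, giving F minor seventh.

F minor seventh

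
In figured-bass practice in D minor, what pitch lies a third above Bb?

Counting 2 letter steps above Bb lands on D; in D minor, that letter is D.

D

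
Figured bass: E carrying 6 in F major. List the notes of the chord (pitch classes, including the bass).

The written figures 6 are shorthand for 6/3: the 3 is implied.
A third above E in this key is G.
A sixth above E in this key is C.
Together with the bass E, this spells C major in first inversion.

E, G, C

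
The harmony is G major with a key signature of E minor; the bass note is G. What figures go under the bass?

no figures

G is the root of G major, so the chord is in root position.
A triad in root position is figured 5/3, conventionally abbreviated (no figures — root-position triad).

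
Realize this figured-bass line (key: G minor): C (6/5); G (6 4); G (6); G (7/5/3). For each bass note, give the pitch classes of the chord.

C (6/5/3): C, Eb, G, A.
G (6/4): G, C, Eb.
G (6/3): G, Bb, Eb.
G (7/5/3): G, Bb, D, F.

C, Eb, G, A | G, C, Eb | G, Bb, Eb | G, Bb, D, F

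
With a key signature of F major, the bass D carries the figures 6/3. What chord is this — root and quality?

Bb major

The figures 6/3 indicate a triad in first inversion.
In first inversion the root lies a sixth above the bass: a sixth above D in F major is Bb.
The chord tones are D, F, Bb, giving Bb major.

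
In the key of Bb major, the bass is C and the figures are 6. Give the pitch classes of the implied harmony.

The written figures 6 are shorthand for 6/3: the 3 is implied.
A third above C in this key is Eb.
A sixth above C in this key is A.
Together with the bass C, this spells A diminished in first inversion.

C, Eb, A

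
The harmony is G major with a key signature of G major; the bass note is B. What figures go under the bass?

B is the third of G major, so the chord is in first inversion.
A triad in first inversion is figured 6/3, conventionally abbreviated 6.

6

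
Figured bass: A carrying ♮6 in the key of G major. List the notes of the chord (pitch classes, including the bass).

A, C, F

The written figures ♮6 are shorthand for 6/3: the 3 is implied.
A third above A in this key is C.
A sixth above A in this key is F#, made natural (F) by the ♮ figure.
Together with the bass A, this spells F major in first inversion.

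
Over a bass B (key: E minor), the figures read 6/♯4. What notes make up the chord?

B, E#, G

A fourth above B in this key is E, raised to E# by the sharp.
A sixth above B in this key is G.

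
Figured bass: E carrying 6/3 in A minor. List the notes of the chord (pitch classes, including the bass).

A third above E in this key is G.
A sixth above E in this key is C.
Together with the bass E, this spells C major in first inversion.

E, G, C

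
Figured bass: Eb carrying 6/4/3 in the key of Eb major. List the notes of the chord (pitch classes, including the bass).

Eb, G, Ab, C

A third above Eb in this key is G.
A fourth above Eb in this key is Ab.
A sixth above Eb in this key is C.
Together with the bass Eb, this spells Ab major seventh in second inversion.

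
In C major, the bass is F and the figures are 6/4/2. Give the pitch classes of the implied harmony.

F, G, B, D

A second above F in this key is G.
A fourth above F in this key is B.
A sixth above F in this key is D.
Together with the bass F, this spells G dominant seventh in third inversion.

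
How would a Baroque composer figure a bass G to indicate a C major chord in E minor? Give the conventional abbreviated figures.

6/4

G is the fifth of C major, so the chord is in second inversion.
A triad in second inversion is figured 6/4, conventionally abbreviated 6/4.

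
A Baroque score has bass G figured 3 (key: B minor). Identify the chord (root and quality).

G major

The figures 3 indicate a triad in root position.
In root position the bass is the root, so the root is G.
The chord tones are G, B, D, giving G major.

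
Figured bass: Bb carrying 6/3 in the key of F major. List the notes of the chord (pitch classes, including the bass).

A third above Bb in this key is D.
A sixth above Bb in this key is G.
Together with the bass Bb, this spells G minor in first inversion.

Bb, D, G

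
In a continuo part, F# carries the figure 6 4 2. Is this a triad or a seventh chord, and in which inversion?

seventh chord, third inversion

Intervals of 6/4/2 above the bass form a seventh chord; the bass is the seventh, so this is third inversion.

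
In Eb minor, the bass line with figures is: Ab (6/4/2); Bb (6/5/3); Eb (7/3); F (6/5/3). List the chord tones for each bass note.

Ab (6/4/2): Ab, Bb, Db, F.
Bb (6/5/3): Bb, Db, F, Gb.
Eb (7/5/3): Eb, Gb, Bb, Db.
F (6/5/3): F, Ab, Cb, Db.

Ab, Bb, Db, F | Bb, Db, F, Gb | Eb, Gb, Bb, Db | F, Ab, Cb, Db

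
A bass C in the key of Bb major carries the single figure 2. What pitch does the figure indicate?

D

Counting 1 letter step above C lands on D; in Bb major, that letter is D.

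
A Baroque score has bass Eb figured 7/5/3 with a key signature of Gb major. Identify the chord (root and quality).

The figures 7/5/3 indicate a seventh chord in root position.
In root position the bass is the root, so the root is Eb.
The chord tones are Eb, Gb, Bb, Db, giving Eb minor seventh.

Eb minor seventh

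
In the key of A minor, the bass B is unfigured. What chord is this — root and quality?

An unfigured bass indicates a triad in root position.
In root position the bass is the root, so the root is B.
The chord tones are B, D, F, giving B diminished.

B diminished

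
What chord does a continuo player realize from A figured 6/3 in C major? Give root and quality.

F major

The figures 6/3 indicate a triad in first inversion.
In first inversion the root lies a sixth above the bass: a sixth above A in C major is F.
The chord tones are A, C, F, giving F major.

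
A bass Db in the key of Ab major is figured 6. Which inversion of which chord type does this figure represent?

6 is shorthand for 6/3.
Intervals of 6/3 above the bass form a triad; the bass is the third, so this is first inversion.

triad, first inversion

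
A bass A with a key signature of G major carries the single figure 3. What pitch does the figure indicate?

Counting 2 letter steps above A lands on C; in G major, that letter is C.

C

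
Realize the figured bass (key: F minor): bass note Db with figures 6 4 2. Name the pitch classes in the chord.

A second above Db in this key is Eb.
A fourth above Db in this key is G.
A sixth above Db in this key is Bb.
Together with the bass Db, this spells Eb dominant seventh in third inversion.

Db, Eb, G, Bb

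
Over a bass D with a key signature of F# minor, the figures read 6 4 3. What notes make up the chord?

A third above D in this key is F#.
A fourth above D in this key is G#.
A sixth above D in this key is B.
Together with the bass D, this spells G# half-diminished seventh in second inversion.

D, F#, G#, B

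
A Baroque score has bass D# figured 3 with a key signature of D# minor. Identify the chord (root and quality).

The figures 3 indicate a triad in root position.
In root position the bass is the root, so the root is D#.
The chord tones are D#, F#, A#, giving D# minor.

D# minor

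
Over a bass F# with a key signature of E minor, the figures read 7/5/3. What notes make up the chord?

F#, A, C, E

A third above F# in this key is A.
A fifth above F# in this key is C.
A seventh above F# in this key is E.
Together with the bass F#, this spells F# half-diminished seventh in root position.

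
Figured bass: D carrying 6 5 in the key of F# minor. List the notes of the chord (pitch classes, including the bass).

The written figures 6 5 are shorthand for 6/5/3: the 3 is implied.
A third above D in this key is F#.
A fifth above D in this key is A.
A sixth above D in this key is B.
Together with the bass D, this spells B minor seventh in first inversion.

D, F#, A, B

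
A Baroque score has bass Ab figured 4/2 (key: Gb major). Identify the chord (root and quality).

Bb minor seventh

The figures 4/2 indicate a seventh chord in third inversion.
In third inversion the root lies a second above the bass: a second above Ab in Gb major is Bb.
The chord tones are Ab, Bb, Db, F, giving Bb minor seventh.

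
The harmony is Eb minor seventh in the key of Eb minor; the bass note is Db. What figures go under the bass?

4/2

Db is the seventh of Eb minor seventh, so the chord is in third inversion.
A seventh chord in third inversion is figured 6/4/2, conventionally abbreviated 4/2.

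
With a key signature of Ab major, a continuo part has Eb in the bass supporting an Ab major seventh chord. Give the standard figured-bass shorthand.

Eb is the fifth of Ab major seventh, so the chord is in second inversion.
A seventh chord in second inversion is figured 6/4/3, conventionally abbreviated 4/3.

4/3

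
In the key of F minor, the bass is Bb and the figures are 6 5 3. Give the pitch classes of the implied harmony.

A third above Bb in this key is Db.
A fifth above Bb in this key is F.
A sixth above Bb in this key is G.
Together with the bass Bb, this spells G half-diminished seventh in first inversion.

Bb, Db, F, G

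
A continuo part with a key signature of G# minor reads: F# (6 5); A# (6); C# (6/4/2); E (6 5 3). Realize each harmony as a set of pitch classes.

F# (6/5/3): F#, A#, C#, D#.
A# (6/3): A#, C#, F#.
C# (6/4/2): C#, D#, F#, A#.
E (6/5/3): E, G#, B, C#.

F#, A#, C#, D# | A#, C#, F# | C#, D#, F#, A# | E, G#, B, C#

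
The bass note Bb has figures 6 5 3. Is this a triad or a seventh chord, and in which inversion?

Intervals of 6/5/3 above the bass form a seventh chord; the bass is the third, so this is first inversion.

seventh chord, first inversion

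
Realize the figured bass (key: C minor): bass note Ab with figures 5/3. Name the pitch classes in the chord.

Ab, C, Eb

A third above Ab in this key is C.
A fifth above Ab in this key is Eb.
Together with the bass Ab, this spells Ab major in root position.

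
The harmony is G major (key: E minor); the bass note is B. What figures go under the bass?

6

B is the third of G major, so the chord is in first inversion.
A triad in first inversion is figured 6/3, conventionally abbreviated 6.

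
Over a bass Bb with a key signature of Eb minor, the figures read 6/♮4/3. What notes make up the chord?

Bb, Db, E, Gb

A third above Bb in this key is Db.
A fourth above Bb in this key is Eb, made natural (E) by the ♮ figure.
A sixth above Bb in this key is Gb.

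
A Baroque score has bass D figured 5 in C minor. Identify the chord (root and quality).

The figures 5 indicate a triad in root position.
In root position the bass is the root, so the root is D.
The chord tones are D, F, Ab, giving D diminished.

D diminished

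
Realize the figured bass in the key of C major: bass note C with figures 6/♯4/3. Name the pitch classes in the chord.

C, E, F#, A

A third above C in this key is E.
A fourth above C in this key is F, raised to F# by the sharp.
A sixth above C in this key is A.
Together with the bass C, this spells F# half-diminished seventh in second inversion.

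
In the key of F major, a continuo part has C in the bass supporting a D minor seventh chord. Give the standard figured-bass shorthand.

C is the seventh of D minor seventh, so the chord is in third inversion.
A seventh chord in third inversion is figured 6/4/2, conventionally abbreviated 4/2.

4/2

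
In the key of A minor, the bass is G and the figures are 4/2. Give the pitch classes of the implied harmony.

G, A, C, E

The written figures 4/2 are shorthand for 6/4/2: the 6 is implied.
A second above G in this key is A.
A fourth above G in this key is C.
A sixth above G in this key is E.
Together with the bass G, this spells A minor seventh in third inversion.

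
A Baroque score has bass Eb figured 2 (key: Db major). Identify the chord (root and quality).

F minor seventh

The figures 2 indicate a seventh chord in third inversion.
In third inversion the root lies a second above the bass: a second above Eb in Db major is F.
The chord tones are Eb, F, Ab, C, giving F minor seventh.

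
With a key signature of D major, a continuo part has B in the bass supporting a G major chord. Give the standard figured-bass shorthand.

B is the third of G major, so the chord is in first inversion.
A triad in first inversion is figured 6/3, conventionally abbreviated 6.

6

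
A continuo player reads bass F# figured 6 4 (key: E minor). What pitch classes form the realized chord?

F#, B, D

A fourth above F# in this key is B.
A sixth above F# in this key is D.
Together with the bass F#, this spells B minor in second inversion.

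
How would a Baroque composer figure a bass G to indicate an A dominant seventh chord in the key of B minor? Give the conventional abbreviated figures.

4/2

G is the seventh of A dominant seventh, so the chord is in third inversion.
A seventh chord in third inversion is figured 6/4/2, conventionally abbreviated 4/2.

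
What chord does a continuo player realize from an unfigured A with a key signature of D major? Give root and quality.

An unfigured bass indicates a triad in root position.
In root position the bass is the root, so the root is A.
The chord tones are A, C#, E, giving A major.

A major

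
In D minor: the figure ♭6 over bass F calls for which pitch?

Db

Counting 5 letter steps above F lands on D; in D minor, that letter is D.
The b6 figure lowers it a semitone, giving Db.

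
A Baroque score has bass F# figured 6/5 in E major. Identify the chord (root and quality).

D# half-diminished seventh

The figures 6/5 indicate a seventh chord in first inversion.
In first inversion the root lies a sixth above the bass: a sixth above F# in E major is D#.
The chord tones are F#, A, C#, D#, giving D# half-diminished seventh.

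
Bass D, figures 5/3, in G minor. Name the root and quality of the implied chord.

D minor

The figures 5/3 indicate a triad in root position.
In root position the bass is the root, so the root is D.
The chord tones are D, F, A, giving D minor.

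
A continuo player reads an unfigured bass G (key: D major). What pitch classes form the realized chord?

G, B, D

An unfigured bass implies 5/3.
A third above G in this key is B.
A fifth above G in this key is D.
Together with the bass G, this spells G major in root position.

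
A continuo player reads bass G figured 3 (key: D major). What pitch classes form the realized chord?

G, B, D

The written figures 3 are shorthand for 5/3: the 5 is implied.
A third above G in this key is B.
A fifth above G in this key is D.
Together with the bass G, this spells G major in root position.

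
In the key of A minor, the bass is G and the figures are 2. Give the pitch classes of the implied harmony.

The written figures 2 are shorthand for 6/4/2: the 6/4 are implied.
A second above G in this key is A.
A fourth above G in this key is C.
A sixth above G in this key is E.
Together with the bass G, this spells A minor seventh in third inversion.

G, A, C, E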